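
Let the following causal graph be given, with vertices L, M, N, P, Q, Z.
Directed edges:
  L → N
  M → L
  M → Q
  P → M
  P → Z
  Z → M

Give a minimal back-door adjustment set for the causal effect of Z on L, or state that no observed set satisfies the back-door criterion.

desc(Z)\{Z}={L,M,N,Q}; candidates ⊆ {P}.
size 0: {}; under {} Z still reaches {L,M,N,P,Q} ∋ L.
{P}: Z⊥L given {P} in G with Z→· removed — back-door holds.

Z→L: minimal back-door set {P}.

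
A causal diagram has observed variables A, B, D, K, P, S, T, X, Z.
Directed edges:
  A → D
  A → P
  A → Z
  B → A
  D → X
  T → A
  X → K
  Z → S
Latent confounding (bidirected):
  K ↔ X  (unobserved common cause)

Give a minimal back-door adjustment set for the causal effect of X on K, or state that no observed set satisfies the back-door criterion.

X→K: no observed back-door set.

desc(X)\{X}={K}; candidates ⊆ {A,B,D,P,S,T,Z}.
X↔K: latent back-door arc(s) into X.
size 0: {}; under {} X still reaches {A,B,D,K,P,S,T,Z} ∋ K.
size 1: {A}, {B}, {D} …(+4); under {A} X still reaches {D,K} ∋ K.
size 2: {A,B}, {A,D}, {A,P} …(+18); under {A,B} X still reaches {D,K} ∋ K.
X↔K cannot be blocked by any observed set — no back-door set.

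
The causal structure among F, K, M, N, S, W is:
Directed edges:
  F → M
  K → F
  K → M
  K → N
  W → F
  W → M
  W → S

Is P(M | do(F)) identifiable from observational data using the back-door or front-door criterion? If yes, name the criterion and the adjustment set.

P(M|do(F)): backdoor, adjust for {K, W}.

desc(F)\{F}={M}; candidates ⊆ {K,N,S,W}.
size 0: {}; under {} F still reaches {K,M,N,S,W} ∋ M.
size 1: {K}, {N}, {S} …(+1); under {K} F still reaches {M,S,W} ∋ M.
{K,W}: F⊥M given {K,W} in G with F→· removed — back-door holds.
P(M|do(F)) = Σ_{K,W} P(M|F,K,W)·P(K,W).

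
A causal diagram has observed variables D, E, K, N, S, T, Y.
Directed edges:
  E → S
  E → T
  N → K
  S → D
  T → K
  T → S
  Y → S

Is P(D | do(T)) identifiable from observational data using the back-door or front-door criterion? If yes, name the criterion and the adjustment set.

P(D|do(T)): backdoor, adjust for {E}.

desc(T)\{T}={D,K,S}; candidates ⊆ {E,N,Y}.
size 0: {}; under {} T still reaches {D,E,S} ∋ D.
{E}: T⊥D given {E} in G with T→· removed — back-door holds.
P(D|do(T)) = Σ_{E} P(D|T,E)·P(E).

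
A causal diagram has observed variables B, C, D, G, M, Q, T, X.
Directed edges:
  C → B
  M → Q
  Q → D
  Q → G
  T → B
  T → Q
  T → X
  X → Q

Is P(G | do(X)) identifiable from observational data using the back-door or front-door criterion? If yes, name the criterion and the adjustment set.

desc(X)\{X}={D,G,Q}; candidates ⊆ {B,C,M,T}.
size 0: {}; under {} X still reaches {B,D,G,Q,T} ∋ G.
{T}: X⊥G given {T} in G with X→· removed — back-door holds.
P(G|do(X)) = Σ_{T} P(G|X,T)·P(T).

P(G|do(X)): backdoor, adjust for {T}.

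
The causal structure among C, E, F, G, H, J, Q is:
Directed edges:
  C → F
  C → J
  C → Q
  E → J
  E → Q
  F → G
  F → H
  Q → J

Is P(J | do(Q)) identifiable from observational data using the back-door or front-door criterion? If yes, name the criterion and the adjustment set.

P(J|do(Q)): backdoor, adjust for {C, E}.

desc(Q)\{Q}={J}; candidates ⊆ {C,E,F,G,H}.
size 0: {}; under {} Q still reaches {C,E,F,G,H,J} ∋ J.
size 1: {C}, {E}, {F} …(+2); under {C} Q still reaches {E,J} ∋ J.
{C,E}: Q⊥J given {C,E} in G with Q→· removed — back-door holds.
P(J|do(Q)) = Σ_{C,E} P(J|Q,C,E)·P(C,E).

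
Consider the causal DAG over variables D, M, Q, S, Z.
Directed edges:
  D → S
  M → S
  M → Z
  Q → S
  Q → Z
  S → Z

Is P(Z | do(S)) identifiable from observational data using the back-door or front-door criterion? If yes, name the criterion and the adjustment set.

P(Z|do(S)): backdoor, adjust for {M, Q}.

desc(S)\{S}={Z}; candidates ⊆ {D,M,Q}.
size 0: {}; under {} S still reaches {D,M,Q,Z} ∋ Z.
size 1: {D}, {M}, {Q}; under {D} S still reaches {M,Q,Z} ∋ Z.
{M,Q}: S⊥Z given {M,Q} in G with S→· removed — back-door holds.
P(Z|do(S)) = Σ_{M,Q} P(Z|S,M,Q)·P(M,Q).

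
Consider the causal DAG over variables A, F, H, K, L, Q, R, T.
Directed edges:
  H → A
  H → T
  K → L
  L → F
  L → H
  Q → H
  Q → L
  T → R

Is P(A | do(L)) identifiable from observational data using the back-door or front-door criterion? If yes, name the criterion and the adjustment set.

desc(L)\{L}={A,F,H,R,T}; candidates ⊆ {K,Q}.
size 0: {}; under {} L still reaches {A,H,K,Q,R,T} ∋ A.
{Q}: L⊥A given {Q} in G with L→· removed — back-door holds.
P(A|do(L)) = Σ_{Q} P(A|L,Q)·P(Q).

P(A|do(L)): backdoor, adjust for {Q}.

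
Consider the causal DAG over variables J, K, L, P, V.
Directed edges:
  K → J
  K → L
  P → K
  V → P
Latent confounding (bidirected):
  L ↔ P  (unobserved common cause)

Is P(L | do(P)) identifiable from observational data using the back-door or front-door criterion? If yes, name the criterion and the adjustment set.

P(L|do(P)): frontdoor, adjust for {K}.

desc(P)\{P}={J,K,L}; candidates ⊆ {V}.
P↔L: latent back-door arc(s) into P.
size 0: {}; under {} P still reaches {L,V} ∋ L.
size 1: {V}; under {V} P still reaches {L} ∋ L.
P↔L cannot be blocked by any observed set — no back-door set.
{K}: (i) intercepts every directed P→L path; (ii) no back-door P→{K}; (iii) {P} blocks every back-door {K}→L. Front-door holds.
P(L|do(P)) = Σ_{K} P(K|P) Σ_{P'} P(L|K,P')P(P').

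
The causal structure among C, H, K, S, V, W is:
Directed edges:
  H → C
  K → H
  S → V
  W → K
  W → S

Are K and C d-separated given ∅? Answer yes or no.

No — K and C are d-connected given ∅.

Bayes-Ball from K | ∅ reaches {C,H,S,V,W}.
C ∈ reach(K|∅) ⇒ K ⊥̸ C | ∅.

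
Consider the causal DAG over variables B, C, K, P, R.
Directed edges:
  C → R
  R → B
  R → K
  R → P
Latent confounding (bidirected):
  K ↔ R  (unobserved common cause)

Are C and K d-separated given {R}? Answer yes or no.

No — C and K are d-connected given {R}.

Bayes-Ball from C | {R} reaches {K}.
K ∈ reach(C|{R}) ⇒ C ⊥̸ K | {R}.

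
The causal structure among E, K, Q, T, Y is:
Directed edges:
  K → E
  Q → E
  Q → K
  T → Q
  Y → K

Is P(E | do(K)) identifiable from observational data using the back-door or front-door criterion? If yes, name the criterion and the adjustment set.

P(E|do(K)): backdoor, adjust for {Q}.

desc(K)\{K}={E}; candidates ⊆ {Q,T,Y}.
size 0: {}; under {} K still reaches {E,Q,T,Y} ∋ E.
{Q}: K⊥E given {Q} in G with K→· removed — back-door holds.
P(E|do(K)) = Σ_{Q} P(E|K,Q)·P(Q).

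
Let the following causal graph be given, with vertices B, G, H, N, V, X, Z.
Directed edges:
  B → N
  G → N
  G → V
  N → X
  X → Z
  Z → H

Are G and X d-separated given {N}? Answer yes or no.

Bayes-Ball from G | {N} reaches {B,V}.
X ∉ reach(G|{N}) ⇒ G ⊥ X | {N}.

Yes — G ⊥ X | {N}.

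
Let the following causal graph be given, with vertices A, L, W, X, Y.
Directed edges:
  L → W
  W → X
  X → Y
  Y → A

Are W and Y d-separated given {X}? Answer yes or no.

Bayes-Ball from W | {X} reaches {L}.
Y ∉ reach(W|{X}) ⇒ W ⊥ Y | {X}.

Yes — W ⊥ Y | {X}.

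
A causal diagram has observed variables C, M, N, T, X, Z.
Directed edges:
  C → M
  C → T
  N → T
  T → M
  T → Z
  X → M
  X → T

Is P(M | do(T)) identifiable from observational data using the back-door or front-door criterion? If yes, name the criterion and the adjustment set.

P(M|do(T)): backdoor, adjust for {C, X}.

desc(T)\{T}={M,Z}; candidates ⊆ {C,N,X}.
size 0: {}; under {} T still reaches {C,M,N,X} ∋ M.
size 1: {C}, {N}, {X}; under {C} T still reaches {M,N,X} ∋ M.
{C,X}: T⊥M given {C,X} in G with T→· removed — back-door holds.
P(M|do(T)) = Σ_{C,X} P(M|T,C,X)·P(C,X).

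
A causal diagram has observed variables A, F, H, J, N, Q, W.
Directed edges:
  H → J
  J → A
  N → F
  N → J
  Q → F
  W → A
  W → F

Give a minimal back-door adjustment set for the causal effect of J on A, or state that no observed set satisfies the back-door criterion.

J→A: minimal back-door set ∅.

desc(J)\{J}={A}; candidates ⊆ {F,H,N,Q,W}.
∅: J⊥A given ∅ in G with J→· removed — back-door holds.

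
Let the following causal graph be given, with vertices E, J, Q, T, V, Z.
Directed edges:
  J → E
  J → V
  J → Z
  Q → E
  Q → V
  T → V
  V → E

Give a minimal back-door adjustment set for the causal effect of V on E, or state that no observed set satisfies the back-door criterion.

V→E: minimal back-door set {J, Q}.

desc(V)\{V}={E}; candidates ⊆ {J,Q,T,Z}.
size 0: {}; under {} V still reaches {E,J,Q,T,Z} ∋ E.
size 1: {J}, {Q}, {T} …(+1); under {J} V still reaches {E,Q,T} ∋ E.
{J,Q}: V⊥E given {J,Q} in G with V→· removed — back-door holds.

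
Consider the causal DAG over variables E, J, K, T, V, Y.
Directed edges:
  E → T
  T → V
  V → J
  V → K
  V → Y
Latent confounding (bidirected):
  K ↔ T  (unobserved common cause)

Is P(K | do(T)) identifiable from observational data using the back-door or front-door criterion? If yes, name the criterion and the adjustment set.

desc(T)\{T}={J,K,V,Y}; candidates ⊆ {E}.
T↔K: latent back-door arc(s) into T.
size 0: {}; under {} T still reaches {E,K} ∋ K.
size 1: {E}; under {E} T still reaches {K} ∋ K.
T↔K cannot be blocked by any observed set — no back-door set.
{V}: (i) intercepts every directed T→K path; (ii) no back-door T→{V}; (iii) {T} blocks every back-door {V}→K. Front-door holds.
P(K|do(T)) = Σ_{V} P(V|T) Σ_{T'} P(K|V,T')P(T').

P(K|do(T)): frontdoor, adjust for {V}.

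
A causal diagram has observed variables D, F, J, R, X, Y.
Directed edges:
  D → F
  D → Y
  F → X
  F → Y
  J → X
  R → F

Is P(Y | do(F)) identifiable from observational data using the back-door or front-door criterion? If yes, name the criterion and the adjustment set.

P(Y|do(F)): backdoor, adjust for {D}.

desc(F)\{F}={X,Y}; candidates ⊆ {D,J,R}.
size 0: {}; under {} F still reaches {D,R,Y} ∋ Y.
{D}: F⊥Y given {D} in G with F→· removed — back-door holds.
P(Y|do(F)) = Σ_{D} P(Y|F,D)·P(D).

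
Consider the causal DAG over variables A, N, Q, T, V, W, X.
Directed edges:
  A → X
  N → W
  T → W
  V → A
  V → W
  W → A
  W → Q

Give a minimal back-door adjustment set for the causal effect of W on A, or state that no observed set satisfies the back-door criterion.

W→A: minimal back-door set {V}.

desc(W)\{W}={A,Q,X}; candidates ⊆ {N,T,V}.
size 0: {}; under {} W still reaches {A,N,T,V,X} ∋ A.
{V}: W⊥A given {V} in G with W→· removed — back-door holds.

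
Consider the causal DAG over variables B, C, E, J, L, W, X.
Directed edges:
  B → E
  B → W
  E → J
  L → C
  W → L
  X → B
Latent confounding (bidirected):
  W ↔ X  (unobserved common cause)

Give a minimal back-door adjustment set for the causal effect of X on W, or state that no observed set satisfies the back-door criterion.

desc(X)\{X}={B,C,E,J,L,W}; candidates ⊆ {—}.
X↔W: latent back-door arc(s) into X.
size 0: {}; under {} X still reaches {C,L,W} ∋ W.
X↔W cannot be blocked by any observed set — no back-door set.

X→W: no observed back-door set.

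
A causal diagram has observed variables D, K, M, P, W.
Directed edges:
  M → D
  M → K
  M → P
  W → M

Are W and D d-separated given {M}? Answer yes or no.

Yes — W ⊥ D | {M}.

Bayes-Ball from W | {M} reaches ∅.
D ∉ reach(W|{M}) ⇒ W ⊥ D | {M}.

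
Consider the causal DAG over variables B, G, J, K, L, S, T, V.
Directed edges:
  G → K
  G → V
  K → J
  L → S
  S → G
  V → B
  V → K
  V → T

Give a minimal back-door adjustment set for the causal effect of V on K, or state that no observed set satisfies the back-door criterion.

V→K: minimal back-door set {G}.

desc(V)\{V}={B,J,K,T}; candidates ⊆ {G,L,S}.
size 0: {}; under {} V still reaches {G,J,K,L,S} ∋ K.
{G}: V⊥K given {G} in G with V→· removed — back-door holds.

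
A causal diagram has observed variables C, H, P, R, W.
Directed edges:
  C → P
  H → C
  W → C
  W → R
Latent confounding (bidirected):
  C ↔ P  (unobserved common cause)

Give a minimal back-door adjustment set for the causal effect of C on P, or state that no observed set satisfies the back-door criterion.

desc(C)\{C}={P}; candidates ⊆ {H,R,W}.
C↔P: latent back-door arc(s) into C.
size 0: {}; under {} C still reaches {H,P,R,W} ∋ P.
size 1: {H}, {R}, {W}; under {H} C still reaches {P,R,W} ∋ P.
size 2: {H,R}, {H,W}, {R,W}; under {H,R} C still reaches {P,W} ∋ P.
C↔P cannot be blocked by any observed set — no back-door set.

C→P: no observed back-door set.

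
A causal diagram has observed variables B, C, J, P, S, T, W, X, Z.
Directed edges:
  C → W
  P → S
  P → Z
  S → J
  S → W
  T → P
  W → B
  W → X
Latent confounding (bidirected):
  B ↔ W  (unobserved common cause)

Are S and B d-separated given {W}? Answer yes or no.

Bayes-Ball from S | {W} reaches {B,C,J,P,T,Z}.
B ∈ reach(S|{W}) ⇒ S ⊥̸ B | {W}.

No — S and B are d-connected given {W}.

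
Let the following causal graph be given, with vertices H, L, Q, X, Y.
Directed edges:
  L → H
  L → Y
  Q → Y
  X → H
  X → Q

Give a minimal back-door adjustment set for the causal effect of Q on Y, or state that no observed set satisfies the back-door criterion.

Q→Y: minimal back-door set ∅.

desc(Q)\{Q}={Y}; candidates ⊆ {H,L,X}.
∅: Q⊥Y given ∅ in G with Q→· removed — back-door holds.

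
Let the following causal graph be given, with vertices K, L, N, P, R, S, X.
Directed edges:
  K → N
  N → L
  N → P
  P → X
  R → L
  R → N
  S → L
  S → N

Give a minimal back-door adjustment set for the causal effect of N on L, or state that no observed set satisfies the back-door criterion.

N→L: minimal back-door set {R, S}.

desc(N)\{N}={L,P,X}; candidates ⊆ {K,R,S}.
size 0: {}; under {} N still reaches {K,L,R,S} ∋ L.
size 1: {K}, {R}, {S}; under {K} N still reaches {L,R,S} ∋ L.
{R,S}: N⊥L given {R,S} in G with N→· removed — back-door holds.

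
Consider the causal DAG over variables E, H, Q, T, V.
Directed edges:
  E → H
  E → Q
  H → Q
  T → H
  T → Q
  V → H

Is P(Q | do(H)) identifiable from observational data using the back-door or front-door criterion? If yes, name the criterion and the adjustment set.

desc(H)\{H}={Q}; candidates ⊆ {E,T,V}.
size 0: {}; under {} H still reaches {E,Q,T,V} ∋ Q.
size 1: {E}, {T}, {V}; under {E} H still reaches {Q,T,V} ∋ Q.
{E,T}: H⊥Q given {E,T} in G with H→· removed — back-door holds.
P(Q|do(H)) = Σ_{E,T} P(Q|H,E,T)·P(E,T).

P(Q|do(H)): backdoor, adjust for {E, T}.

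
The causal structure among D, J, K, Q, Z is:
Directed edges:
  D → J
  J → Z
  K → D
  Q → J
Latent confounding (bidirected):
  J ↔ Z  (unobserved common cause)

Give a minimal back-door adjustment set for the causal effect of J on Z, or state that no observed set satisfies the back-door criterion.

desc(J)\{J}={Z}; candidates ⊆ {D,K,Q}.
J↔Z: latent back-door arc(s) into J.
size 0: {}; under {} J still reaches {D,K,Q,Z} ∋ Z.
size 1: {D}, {K}, {Q}; under {D} J still reaches {Q,Z} ∋ Z.
size 2: {D,K}, {D,Q}, {K,Q}; under {D,K} J still reaches {Q,Z} ∋ Z.
J↔Z cannot be blocked by any observed set — no back-door set.

J→Z: no observed back-door set.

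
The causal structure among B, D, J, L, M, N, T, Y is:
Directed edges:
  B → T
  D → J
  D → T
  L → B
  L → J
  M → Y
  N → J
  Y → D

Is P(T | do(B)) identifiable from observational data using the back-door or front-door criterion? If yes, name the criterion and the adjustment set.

desc(B)\{B}={T}; candidates ⊆ {D,J,L,M,N,Y}.
∅: B⊥T given ∅ in G with B→· removed — back-door holds.
P(T|do(B)) = P(T|B) — no adjustment needed.

P(T|do(B)): backdoor, adjust for ∅.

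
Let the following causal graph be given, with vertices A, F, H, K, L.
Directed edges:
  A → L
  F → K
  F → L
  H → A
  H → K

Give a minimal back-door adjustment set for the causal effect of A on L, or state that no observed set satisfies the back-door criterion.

desc(A)\{A}={L}; candidates ⊆ {F,H,K}.
∅: A⊥L given ∅ in G with A→· removed — back-door holds.

A→L: minimal back-door set ∅.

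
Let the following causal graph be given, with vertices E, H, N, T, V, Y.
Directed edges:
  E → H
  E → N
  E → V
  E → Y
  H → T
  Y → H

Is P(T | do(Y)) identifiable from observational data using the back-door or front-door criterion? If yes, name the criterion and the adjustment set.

desc(Y)\{Y}={H,T}; candidates ⊆ {E,N,V}.
size 0: {}; under {} Y still reaches {E,H,N,T,V} ∋ T.
{E}: Y⊥T given {E} in G with Y→· removed — back-door holds.
P(T|do(Y)) = Σ_{E} P(T|Y,E)·P(E).

P(T|do(Y)): backdoor, adjust for {E}.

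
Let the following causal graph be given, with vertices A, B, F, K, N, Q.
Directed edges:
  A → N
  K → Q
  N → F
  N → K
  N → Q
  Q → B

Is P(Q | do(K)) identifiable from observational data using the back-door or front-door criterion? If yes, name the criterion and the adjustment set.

desc(K)\{K}={B,Q}; candidates ⊆ {A,F,N}.
size 0: {}; under {} K still reaches {A,B,F,N,Q} ∋ Q.
{N}: K⊥Q given {N} in G with K→· removed — back-door holds.
P(Q|do(K)) = Σ_{N} P(Q|K,N)·P(N).

P(Q|do(K)): backdoor, adjust for {N}.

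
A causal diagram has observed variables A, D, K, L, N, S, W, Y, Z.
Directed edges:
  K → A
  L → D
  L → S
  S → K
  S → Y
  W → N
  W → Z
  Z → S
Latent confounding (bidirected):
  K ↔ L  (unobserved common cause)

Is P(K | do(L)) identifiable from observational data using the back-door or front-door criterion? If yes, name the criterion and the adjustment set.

desc(L)\{L}={A,D,K,S,Y}; candidates ⊆ {N,W,Z}.
L↔K: latent back-door arc(s) into L.
size 0: {}; under {} L still reaches {A,K} ∋ K.
size 1: {N}, {W}, {Z}; under {N} L still reaches {A,K} ∋ K.
size 2: {N,W}, {N,Z}, {W,Z}; under {N,W} L still reaches {A,K} ∋ K.
L↔K cannot be blocked by any observed set — no back-door set.
{S}: (i) intercepts every directed L→K path; (ii) no back-door L→{S}; (iii) {L} blocks every back-door {S}→K. Front-door holds.
P(K|do(L)) = Σ_{S} P(S|L) Σ_{L'} P(K|S,L')P(L').

P(K|do(L)): frontdoor, adjust for {S}.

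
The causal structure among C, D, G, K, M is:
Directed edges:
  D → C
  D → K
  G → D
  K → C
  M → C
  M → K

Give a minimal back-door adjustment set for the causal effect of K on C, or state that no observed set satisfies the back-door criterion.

K→C: minimal back-door set {D, M}.

desc(K)\{K}={C}; candidates ⊆ {D,G,M}.
size 0: {}; under {} K still reaches {C,D,G,M} ∋ C.
size 1: {D}, {G}, {M}; under {D} K still reaches {C,M} ∋ C.
{D,M}: K⊥C given {D,M} in G with K→· removed — back-door holds.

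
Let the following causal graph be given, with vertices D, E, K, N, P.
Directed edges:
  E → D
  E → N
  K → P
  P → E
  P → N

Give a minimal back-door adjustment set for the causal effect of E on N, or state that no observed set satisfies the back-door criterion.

E→N: minimal back-door set {P}.

desc(E)\{E}={D,N}; candidates ⊆ {K,P}.
size 0: {}; under {} E still reaches {K,N,P} ∋ N.
{P}: E⊥N given {P} in G with E→· removed — back-door holds.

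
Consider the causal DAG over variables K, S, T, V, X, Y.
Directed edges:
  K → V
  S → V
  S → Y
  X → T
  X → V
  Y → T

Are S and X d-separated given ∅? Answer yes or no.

Yes — S ⊥ X | ∅.

Bayes-Ball from S | ∅ reaches {T,V,Y}.
X ∉ reach(S|∅) ⇒ S ⊥ X | ∅.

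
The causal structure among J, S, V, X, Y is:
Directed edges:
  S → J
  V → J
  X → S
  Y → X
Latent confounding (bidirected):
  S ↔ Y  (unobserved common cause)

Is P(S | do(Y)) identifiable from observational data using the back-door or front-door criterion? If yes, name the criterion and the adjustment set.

P(S|do(Y)): frontdoor, adjust for {X}.

desc(Y)\{Y}={J,S,X}; candidates ⊆ {V}.
Y↔S: latent back-door arc(s) into Y.
size 0: {}; under {} Y still reaches {J,S} ∋ S.
size 1: {V}; under {V} Y still reaches {J,S} ∋ S.
Y↔S cannot be blocked by any observed set — no back-door set.
{X}: (i) intercepts every directed Y→S path; (ii) no back-door Y→{X}; (iii) {Y} blocks every back-door {X}→S. Front-door holds.
P(S|do(Y)) = Σ_{X} P(X|Y) Σ_{Y'} P(S|X,Y')P(Y').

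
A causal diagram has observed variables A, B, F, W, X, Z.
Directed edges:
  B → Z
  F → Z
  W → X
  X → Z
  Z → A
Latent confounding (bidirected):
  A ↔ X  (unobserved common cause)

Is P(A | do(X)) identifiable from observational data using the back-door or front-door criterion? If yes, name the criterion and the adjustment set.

P(A|do(X)): frontdoor, adjust for {Z}.

desc(X)\{X}={A,Z}; candidates ⊆ {B,F,W}.
X↔A: latent back-door arc(s) into X.
size 0: {}; under {} X still reaches {A,W} ∋ A.
size 1: {B}, {F}, {W}; under {B} X still reaches {A,W} ∋ A.
size 2: {B,F}, {B,W}, {F,W}; under {B,F} X still reaches {A,W} ∋ A.
X↔A cannot be blocked by any observed set — no back-door set.
{Z}: (i) intercepts every directed X→A path; (ii) no back-door X→{Z}; (iii) {X} blocks every back-door {Z}→A. Front-door holds.
P(A|do(X)) = Σ_{Z} P(Z|X) Σ_{X'} P(A|Z,X')P(X').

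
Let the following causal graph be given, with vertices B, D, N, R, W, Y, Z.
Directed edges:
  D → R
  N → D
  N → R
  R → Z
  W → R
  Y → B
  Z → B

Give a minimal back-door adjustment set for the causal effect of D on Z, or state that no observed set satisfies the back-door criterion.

desc(D)\{D}={B,R,Z}; candidates ⊆ {N,W,Y}.
size 0: {}; under {} D still reaches {B,N,R,Z} ∋ Z.
{N}: D⊥Z given {N} in G with D→· removed — back-door holds.

D→Z: minimal back-door set {N}.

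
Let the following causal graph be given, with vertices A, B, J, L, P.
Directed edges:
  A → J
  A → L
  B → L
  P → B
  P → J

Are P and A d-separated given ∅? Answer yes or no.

Bayes-Ball from P | ∅ reaches {B,J,L}.
A ∉ reach(P|∅) ⇒ P ⊥ A | ∅.

Yes — P ⊥ A | ∅.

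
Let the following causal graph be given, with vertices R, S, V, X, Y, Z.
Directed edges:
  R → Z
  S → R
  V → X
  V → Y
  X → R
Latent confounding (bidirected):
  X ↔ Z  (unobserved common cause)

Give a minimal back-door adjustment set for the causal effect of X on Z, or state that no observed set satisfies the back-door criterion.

desc(X)\{X}={R,Z}; candidates ⊆ {S,V,Y}.
X↔Z: latent back-door arc(s) into X.
size 0: {}; under {} X still reaches {V,Y,Z} ∋ Z.
size 1: {S}, {V}, {Y}; under {S} X still reaches {V,Y,Z} ∋ Z.
size 2: {S,V}, {S,Y}, {V,Y}; under {S,V} X still reaches {Z} ∋ Z.
X↔Z cannot be blocked by any observed set — no back-door set.

X→Z: no observed back-door set.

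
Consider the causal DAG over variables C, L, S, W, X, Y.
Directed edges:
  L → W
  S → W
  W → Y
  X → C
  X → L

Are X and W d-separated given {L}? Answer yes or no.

Bayes-Ball from X | {L} reaches {C}.
W ∉ reach(X|{L}) ⇒ X ⊥ W | {L}.

Yes — X ⊥ W | {L}.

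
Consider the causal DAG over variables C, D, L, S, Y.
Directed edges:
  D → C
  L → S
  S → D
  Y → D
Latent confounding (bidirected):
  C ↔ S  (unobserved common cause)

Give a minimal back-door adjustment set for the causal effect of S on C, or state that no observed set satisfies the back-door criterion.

desc(S)\{S}={C,D}; candidates ⊆ {L,Y}.
S↔C: latent back-door arc(s) into S.
size 0: {}; under {} S still reaches {C,L} ∋ C.
size 1: {L}, {Y}; under {L} S still reaches {C} ∋ C.
size 2: {L,Y}; under {L,Y} S still reaches {C} ∋ C.
S↔C cannot be blocked by any observed set — no back-door set.

S→C: no observed back-door set.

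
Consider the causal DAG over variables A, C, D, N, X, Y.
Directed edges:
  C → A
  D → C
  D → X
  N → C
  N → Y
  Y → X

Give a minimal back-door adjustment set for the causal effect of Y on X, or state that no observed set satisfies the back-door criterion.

Y→X: minimal back-door set ∅.

desc(Y)\{Y}={X}; candidates ⊆ {A,C,D,N}.
∅: Y⊥X given ∅ in G with Y→· removed — back-door holds.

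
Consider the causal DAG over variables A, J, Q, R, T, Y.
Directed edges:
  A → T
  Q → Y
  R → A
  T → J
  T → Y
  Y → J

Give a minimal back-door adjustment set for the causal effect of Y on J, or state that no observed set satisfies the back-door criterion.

Y→J: minimal back-door set {T}.

desc(Y)\{Y}={J}; candidates ⊆ {A,Q,R,T}.
size 0: {}; under {} Y still reaches {A,J,Q,R,T} ∋ J.
{T}: Y⊥J given {T} in G with Y→· removed — back-door holds.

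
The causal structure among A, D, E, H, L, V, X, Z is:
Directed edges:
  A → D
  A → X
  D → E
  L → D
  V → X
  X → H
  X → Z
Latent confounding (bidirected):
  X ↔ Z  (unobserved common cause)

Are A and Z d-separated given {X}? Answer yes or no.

Bayes-Ball from A | {X} reaches {D,E,V,Z}.
Z ∈ reach(A|{X}) ⇒ A ⊥̸ Z | {X}.

No — A and Z are d-connected given {X}.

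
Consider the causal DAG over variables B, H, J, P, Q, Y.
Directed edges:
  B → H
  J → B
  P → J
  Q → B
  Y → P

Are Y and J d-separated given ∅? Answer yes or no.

No — Y and J are d-connected given ∅.

Bayes-Ball from Y | ∅ reaches {B,H,J,P}.
J ∈ reach(Y|∅) ⇒ Y ⊥̸ J | ∅.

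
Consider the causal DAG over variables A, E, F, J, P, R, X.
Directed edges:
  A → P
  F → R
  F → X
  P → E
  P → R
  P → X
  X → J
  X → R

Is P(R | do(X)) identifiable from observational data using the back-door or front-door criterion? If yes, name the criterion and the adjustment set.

P(R|do(X)): backdoor, adjust for {F, P}.

desc(X)\{X}={J,R}; candidates ⊆ {A,E,F,P}.
size 0: {}; under {} X still reaches {A,E,F,P,R} ∋ R.
size 1: {A}, {E}, {F} …(+1); under {A} X still reaches {E,F,P,R} ∋ R.
{F,P}: X⊥R given {F,P} in G with X→· removed — back-door holds.
P(R|do(X)) = Σ_{F,P} P(R|X,F,P)·P(F,P).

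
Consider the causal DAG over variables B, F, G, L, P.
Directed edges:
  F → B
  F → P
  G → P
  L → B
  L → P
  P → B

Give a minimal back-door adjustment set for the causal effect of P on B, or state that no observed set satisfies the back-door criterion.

desc(P)\{P}={B}; candidates ⊆ {F,G,L}.
size 0: {}; under {} P still reaches {B,F,G,L} ∋ B.
size 1: {F}, {G}, {L}; under {F} P still reaches {B,G,L} ∋ B.
{F,L}: P⊥B given {F,L} in G with P→· removed — back-door holds.

P→B: minimal back-door set {F, L}.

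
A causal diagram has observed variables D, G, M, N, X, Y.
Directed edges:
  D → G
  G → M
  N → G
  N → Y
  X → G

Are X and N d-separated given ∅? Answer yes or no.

Bayes-Ball from X | ∅ reaches {G,M}.
N ∉ reach(X|∅) ⇒ X ⊥ N | ∅.

Yes — X ⊥ N | ∅.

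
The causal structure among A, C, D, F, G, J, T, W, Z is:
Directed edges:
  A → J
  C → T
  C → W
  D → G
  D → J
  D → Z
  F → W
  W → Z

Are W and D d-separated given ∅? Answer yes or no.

Yes — W ⊥ D | ∅.

Bayes-Ball from W | ∅ reaches {C,F,T,Z}.
D ∉ reach(W|∅) ⇒ W ⊥ D | ∅.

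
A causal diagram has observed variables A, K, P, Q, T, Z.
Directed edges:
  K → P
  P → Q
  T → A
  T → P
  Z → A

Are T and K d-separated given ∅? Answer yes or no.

Bayes-Ball from T | ∅ reaches {A,P,Q}.
K ∉ reach(T|∅) ⇒ T ⊥ K | ∅.

Yes — T ⊥ K | ∅.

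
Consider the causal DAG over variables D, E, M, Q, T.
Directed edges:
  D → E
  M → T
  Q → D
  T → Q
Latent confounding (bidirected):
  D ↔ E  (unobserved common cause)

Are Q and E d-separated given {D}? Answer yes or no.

Bayes-Ball from Q | {D} reaches {E,M,T}.
E ∈ reach(Q|{D}) ⇒ Q ⊥̸ E | {D}.

No — Q and E are d-connected given {D}.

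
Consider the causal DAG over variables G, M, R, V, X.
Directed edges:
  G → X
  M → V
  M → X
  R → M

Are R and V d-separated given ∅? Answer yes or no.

Bayes-Ball from R | ∅ reaches {M,V,X}.
V ∈ reach(R|∅) ⇒ R ⊥̸ V | ∅.

No — R and V are d-connected given ∅.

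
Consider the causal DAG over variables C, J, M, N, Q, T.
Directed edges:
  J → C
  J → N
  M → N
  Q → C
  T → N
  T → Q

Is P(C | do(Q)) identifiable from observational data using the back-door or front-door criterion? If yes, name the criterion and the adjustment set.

P(C|do(Q)): backdoor, adjust for ∅.

desc(Q)\{Q}={C}; candidates ⊆ {J,M,N,T}.
∅: Q⊥C given ∅ in G with Q→· removed — back-door holds.
P(C|do(Q)) = P(C|Q) — no adjustment needed.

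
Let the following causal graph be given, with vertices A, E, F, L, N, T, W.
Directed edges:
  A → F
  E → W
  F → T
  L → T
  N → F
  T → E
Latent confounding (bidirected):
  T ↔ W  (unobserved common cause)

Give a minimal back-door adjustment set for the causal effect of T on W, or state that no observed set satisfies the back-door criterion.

desc(T)\{T}={E,W}; candidates ⊆ {A,F,L,N}.
T↔W: latent back-door arc(s) into T.
size 0: {}; under {} T still reaches {A,F,L,N,W} ∋ W.
size 1: {A}, {F}, {L} …(+1); under {A} T still reaches {F,L,N,W} ∋ W.
size 2: {A,F}, {A,L}, {A,N} …(+3); under {A,F} T still reaches {L,W} ∋ W.
T↔W cannot be blocked by any observed set — no back-door set.

T→W: no observed back-door set.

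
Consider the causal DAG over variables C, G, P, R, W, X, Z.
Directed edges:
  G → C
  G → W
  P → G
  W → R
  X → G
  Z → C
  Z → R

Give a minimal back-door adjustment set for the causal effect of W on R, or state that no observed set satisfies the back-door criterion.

desc(W)\{W}={R}; candidates ⊆ {C,G,P,X,Z}.
∅: W⊥R given ∅ in G with W→· removed — back-door holds.

W→R: minimal back-door set ∅.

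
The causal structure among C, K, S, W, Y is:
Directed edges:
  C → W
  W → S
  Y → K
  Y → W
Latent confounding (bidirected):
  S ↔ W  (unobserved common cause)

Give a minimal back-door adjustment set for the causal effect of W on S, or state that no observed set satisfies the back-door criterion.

desc(W)\{W}={S}; candidates ⊆ {C,K,Y}.
W↔S: latent back-door arc(s) into W.
size 0: {}; under {} W still reaches {C,K,S,Y} ∋ S.
size 1: {C}, {K}, {Y}; under {C} W still reaches {K,S,Y} ∋ S.
size 2: {C,K}, {C,Y}, {K,Y}; under {C,K} W still reaches {S,Y} ∋ S.
W↔S cannot be blocked by any observed set — no back-door set.

W→S: no observed back-door set.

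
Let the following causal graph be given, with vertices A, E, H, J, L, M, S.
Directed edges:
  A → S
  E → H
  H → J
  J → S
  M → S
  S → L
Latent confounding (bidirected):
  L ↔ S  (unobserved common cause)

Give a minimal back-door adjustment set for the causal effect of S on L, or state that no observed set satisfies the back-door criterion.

S→L: no observed back-door set.

desc(S)\{S}={L}; candidates ⊆ {A,E,H,J,M}.
S↔L: latent back-door arc(s) into S.
size 0: {}; under {} S still reaches {A,E,H,J,L,M} ∋ L.
size 1: {A}, {E}, {H} …(+2); under {A} S still reaches {E,H,J,L,M} ∋ L.
size 2: {A,E}, {A,H}, {A,J} …(+7); under {A,E} S still reaches {H,J,L,M} ∋ L.
S↔L cannot be blocked by any observed set — no back-door set.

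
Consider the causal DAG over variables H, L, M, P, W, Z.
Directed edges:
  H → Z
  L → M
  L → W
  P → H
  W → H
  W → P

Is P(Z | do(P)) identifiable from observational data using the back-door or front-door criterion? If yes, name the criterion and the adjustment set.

desc(P)\{P}={H,Z}; candidates ⊆ {L,M,W}.
size 0: {}; under {} P still reaches {H,L,M,W,Z} ∋ Z.
{W}: P⊥Z given {W} in G with P→· removed — back-door holds.
P(Z|do(P)) = Σ_{W} P(Z|P,W)·P(W).

P(Z|do(P)): backdoor, adjust for {W}.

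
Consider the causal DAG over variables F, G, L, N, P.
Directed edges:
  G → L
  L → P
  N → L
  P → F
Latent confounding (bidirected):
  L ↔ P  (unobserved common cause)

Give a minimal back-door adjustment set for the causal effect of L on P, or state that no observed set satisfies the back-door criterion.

L→P: no observed back-door set.

desc(L)\{L}={F,P}; candidates ⊆ {G,N}.
L↔P: latent back-door arc(s) into L.
size 0: {}; under {} L still reaches {F,G,N,P} ∋ P.
size 1: {G}, {N}; under {G} L still reaches {F,N,P} ∋ P.
size 2: {G,N}; under {G,N} L still reaches {F,P} ∋ P.
L↔P cannot be blocked by any observed set — no back-door set.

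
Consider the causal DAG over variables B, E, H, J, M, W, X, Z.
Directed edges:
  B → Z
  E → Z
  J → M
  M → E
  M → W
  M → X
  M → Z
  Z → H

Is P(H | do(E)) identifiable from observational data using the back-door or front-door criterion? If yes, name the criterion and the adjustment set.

desc(E)\{E}={H,Z}; candidates ⊆ {B,J,M,W,X}.
size 0: {}; under {} E still reaches {H,J,M,W,X,Z} ∋ H.
{M}: E⊥H given {M} in G with E→· removed — back-door holds.
P(H|do(E)) = Σ_{M} P(H|E,M)·P(M).

P(H|do(E)): backdoor, adjust for {M}.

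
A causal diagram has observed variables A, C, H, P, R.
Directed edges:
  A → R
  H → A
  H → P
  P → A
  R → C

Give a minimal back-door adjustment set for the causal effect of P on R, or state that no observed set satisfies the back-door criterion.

P→R: minimal back-door set {H}.

desc(P)\{P}={A,C,R}; candidates ⊆ {H}.
size 0: {}; under {} P still reaches {A,C,H,R} ∋ R.
{H}: P⊥R given {H} in G with P→· removed — back-door holds.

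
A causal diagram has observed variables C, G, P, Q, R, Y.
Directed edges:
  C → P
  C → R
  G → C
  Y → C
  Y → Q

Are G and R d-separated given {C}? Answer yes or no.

Yes — G ⊥ R | {C}.

Bayes-Ball from G | {C} reaches {Q,Y}.
R ∉ reach(G|{C}) ⇒ G ⊥ R | {C}.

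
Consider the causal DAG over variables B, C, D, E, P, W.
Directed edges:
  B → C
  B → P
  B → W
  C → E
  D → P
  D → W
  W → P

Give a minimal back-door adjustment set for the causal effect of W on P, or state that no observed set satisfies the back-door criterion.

desc(W)\{W}={P}; candidates ⊆ {B,C,D,E}.
size 0: {}; under {} W still reaches {B,C,D,E,P} ∋ P.
size 1: {B}, {C}, {D} …(+1); under {B} W still reaches {D,P} ∋ P.
{B,D}: W⊥P given {B,D} in G with W→· removed — back-door holds.

W→P: minimal back-door set {B, D}.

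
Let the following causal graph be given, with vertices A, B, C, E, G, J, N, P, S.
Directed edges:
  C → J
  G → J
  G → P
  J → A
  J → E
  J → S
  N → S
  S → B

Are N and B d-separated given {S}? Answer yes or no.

Bayes-Ball from N | {S} reaches {A,C,E,G,J,P}.
B ∉ reach(N|{S}) ⇒ N ⊥ B | {S}.

Yes — N ⊥ B | {S}.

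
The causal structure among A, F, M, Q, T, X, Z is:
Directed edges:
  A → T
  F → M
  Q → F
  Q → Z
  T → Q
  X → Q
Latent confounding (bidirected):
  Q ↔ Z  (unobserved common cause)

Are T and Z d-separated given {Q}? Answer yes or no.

No — T and Z are d-connected given {Q}.

Bayes-Ball from T | {Q} reaches {A,X,Z}.
Z ∈ reach(T|{Q}) ⇒ T ⊥̸ Z | {Q}.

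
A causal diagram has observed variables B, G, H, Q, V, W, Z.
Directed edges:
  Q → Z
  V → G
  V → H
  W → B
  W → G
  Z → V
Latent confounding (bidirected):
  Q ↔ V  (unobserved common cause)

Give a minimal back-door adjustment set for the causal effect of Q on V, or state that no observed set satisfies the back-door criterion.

Q→V: no observed back-door set.

desc(Q)\{Q}={G,H,V,Z}; candidates ⊆ {B,W}.
Q↔V: latent back-door arc(s) into Q.
size 0: {}; under {} Q still reaches {G,H,V} ∋ V.
size 1: {B}, {W}; under {B} Q still reaches {G,H,V} ∋ V.
size 2: {B,W}; under {B,W} Q still reaches {G,H,V} ∋ V.
Q↔V cannot be blocked by any observed set — no back-door set.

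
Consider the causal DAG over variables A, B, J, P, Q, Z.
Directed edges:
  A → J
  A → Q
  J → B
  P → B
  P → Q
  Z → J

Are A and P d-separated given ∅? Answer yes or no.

Bayes-Ball from A | ∅ reaches {B,J,Q}.
P ∉ reach(A|∅) ⇒ A ⊥ P | ∅.

Yes — A ⊥ P | ∅.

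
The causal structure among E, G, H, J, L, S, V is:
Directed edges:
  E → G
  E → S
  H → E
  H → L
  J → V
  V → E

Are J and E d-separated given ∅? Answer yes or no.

No — J and E are d-connected given ∅.

Bayes-Ball from J | ∅ reaches {E,G,S,V}.
E ∈ reach(J|∅) ⇒ J ⊥̸ E | ∅.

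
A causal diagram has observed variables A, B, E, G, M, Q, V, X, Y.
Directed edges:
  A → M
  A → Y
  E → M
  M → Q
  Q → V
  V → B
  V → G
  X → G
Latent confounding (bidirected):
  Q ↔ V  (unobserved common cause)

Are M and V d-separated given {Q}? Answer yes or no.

No — M and V are d-connected given {Q}.

Bayes-Ball from M | {Q} reaches {A,B,E,G,V,Y}.
V ∈ reach(M|{Q}) ⇒ M ⊥̸ V | {Q}.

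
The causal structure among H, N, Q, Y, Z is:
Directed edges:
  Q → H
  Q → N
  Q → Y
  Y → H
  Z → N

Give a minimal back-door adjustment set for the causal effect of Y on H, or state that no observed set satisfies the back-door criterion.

Y→H: minimal back-door set {Q}.

desc(Y)\{Y}={H}; candidates ⊆ {N,Q,Z}.
size 0: {}; under {} Y still reaches {H,N,Q} ∋ H.
{Q}: Y⊥H given {Q} in G with Y→· removed — back-door holds.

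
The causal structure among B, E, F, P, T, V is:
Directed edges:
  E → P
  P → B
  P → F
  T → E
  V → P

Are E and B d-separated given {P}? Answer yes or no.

Bayes-Ball from E | {P} reaches {T,V}.
B ∉ reach(E|{P}) ⇒ E ⊥ B | {P}.

Yes — E ⊥ B | {P}.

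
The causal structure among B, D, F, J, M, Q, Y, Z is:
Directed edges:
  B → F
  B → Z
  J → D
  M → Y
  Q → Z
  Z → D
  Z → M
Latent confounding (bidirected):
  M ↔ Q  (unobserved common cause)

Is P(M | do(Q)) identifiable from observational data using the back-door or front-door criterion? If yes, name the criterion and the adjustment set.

P(M|do(Q)): frontdoor, adjust for {Z}.

desc(Q)\{Q}={D,M,Y,Z}; candidates ⊆ {B,F,J}.
Q↔M: latent back-door arc(s) into Q.
size 0: {}; under {} Q still reaches {M,Y} ∋ M.
size 1: {B}, {F}, {J}; under {B} Q still reaches {M,Y} ∋ M.
size 2: {B,F}, {B,J}, {F,J}; under {B,F} Q still reaches {M,Y} ∋ M.
Q↔M cannot be blocked by any observed set — no back-door set.
{Z}: (i) intercepts every directed Q→M path; (ii) no back-door Q→{Z}; (iii) {Q} blocks every back-door {Z}→M. Front-door holds.
P(M|do(Q)) = Σ_{Z} P(Z|Q) Σ_{Q'} P(M|Z,Q')P(Q').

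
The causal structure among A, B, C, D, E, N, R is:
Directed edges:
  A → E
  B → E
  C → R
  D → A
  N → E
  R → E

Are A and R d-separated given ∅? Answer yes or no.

Yes — A ⊥ R | ∅.

Bayes-Ball from A | ∅ reaches {D,E}.
R ∉ reach(A|∅) ⇒ A ⊥ R | ∅.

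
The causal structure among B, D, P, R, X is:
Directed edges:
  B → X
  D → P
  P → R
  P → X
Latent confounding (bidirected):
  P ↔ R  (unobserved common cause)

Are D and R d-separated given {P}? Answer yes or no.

Bayes-Ball from D | {P} reaches {R}.
R ∈ reach(D|{P}) ⇒ D ⊥̸ R | {P}.

No — D and R are d-connected given {P}.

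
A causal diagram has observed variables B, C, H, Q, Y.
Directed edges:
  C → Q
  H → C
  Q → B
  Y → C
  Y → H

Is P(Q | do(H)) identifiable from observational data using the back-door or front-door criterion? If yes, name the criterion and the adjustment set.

P(Q|do(H)): backdoor, adjust for {Y}.

desc(H)\{H}={B,C,Q}; candidates ⊆ {Y}.
size 0: {}; under {} H still reaches {B,C,Q,Y} ∋ Q.
{Y}: H⊥Q given {Y} in G with H→· removed — back-door holds.
P(Q|do(H)) = Σ_{Y} P(Q|H,Y)·P(Y).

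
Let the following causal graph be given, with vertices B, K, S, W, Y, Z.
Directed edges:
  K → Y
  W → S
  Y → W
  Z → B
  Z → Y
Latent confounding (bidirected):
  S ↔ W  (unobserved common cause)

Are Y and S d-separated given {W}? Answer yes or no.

No — Y and S are d-connected given {W}.

Bayes-Ball from Y | {W} reaches {B,K,S,Z}.
S ∈ reach(Y|{W}) ⇒ Y ⊥̸ S | {W}.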